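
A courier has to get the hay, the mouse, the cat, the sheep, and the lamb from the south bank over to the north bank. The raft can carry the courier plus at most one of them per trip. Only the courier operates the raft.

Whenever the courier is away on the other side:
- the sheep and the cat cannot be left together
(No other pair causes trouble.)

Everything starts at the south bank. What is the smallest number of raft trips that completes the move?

Counting alone: the courier can take at most 1 across per trip to the north bank, so moving all 5 needs at least 5 loaded trips out, with a return between consecutive ones — at least 9 crossings.
The plan below uses exactly 9 crossings, so it is optimal:
1. Courier goes to the north bank with the cat.  [the south bank: the hay, the lamb, the mouse, the sheep | the north bank: the cat]
2. Courier goes back to the south bank alone.  [the south bank: the hay, the lamb, the mouse, the sheep | the north bank: the cat]
3. Courier goes to the north bank with the hay.  [the south bank: the lamb, the mouse, the sheep | the north bank: the cat, the hay]
4. Courier goes back to the south bank alone.  [the south bank: the lamb, the mouse, the sheep | the north bank: the cat, the hay]
5. Courier goes to the north bank with the mouse.  [the south bank: the lamb, the sheep | the north bank: the cat, the hay, the mouse]
6. Courier goes back to the south bank alone.  [the south bank: the lamb, the sheep | the north bank: the cat, the hay, the mouse]
7. Courier goes to the north bank with the lamb.  [the south bank: the sheep | the north bank: the cat, the hay, the lamb, the mouse]
8. Courier goes back to the south bank alone.  [the south bank: the sheep | the north bank: the cat, the hay, the lamb, the mouse]
9. Courier goes to the north bank with the sheep.  [the south bank: — | the north bank: the cat, the hay, the lamb, the mouse, the sheep]

9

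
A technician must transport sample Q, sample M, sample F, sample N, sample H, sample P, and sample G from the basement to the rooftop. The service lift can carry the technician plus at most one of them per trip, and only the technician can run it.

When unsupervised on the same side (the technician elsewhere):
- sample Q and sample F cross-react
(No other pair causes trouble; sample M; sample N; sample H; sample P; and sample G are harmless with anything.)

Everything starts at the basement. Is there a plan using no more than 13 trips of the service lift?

Yes — this plan uses 13 crossings (≤ 13):
1. Technician goes to the rooftop with sample Q.
2. Technician goes back to the basement alone.
3. Technician goes to the rooftop with sample M.
4. Technician goes back to the basement alone.
5. Technician goes to the rooftop with sample N.
6. Technician goes back to the basement alone.
7. Technician goes to the rooftop with sample H.
8. Technician goes back to the basement alone.
9. Technician goes to the rooftop with sample P.
10. Technician goes back to the basement alone.
11. Technician goes to the rooftop with sample G.
12. Technician goes back to the basement alone.
13. Technician goes to the rooftop with sample F.

Yes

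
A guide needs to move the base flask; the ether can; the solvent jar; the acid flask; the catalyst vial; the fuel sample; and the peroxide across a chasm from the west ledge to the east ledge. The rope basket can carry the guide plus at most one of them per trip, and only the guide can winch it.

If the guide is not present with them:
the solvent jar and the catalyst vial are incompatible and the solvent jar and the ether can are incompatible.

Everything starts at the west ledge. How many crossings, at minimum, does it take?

Counting alone: the guide can take at most 1 across per trip to the east ledge, so moving all 7 needs at least 7 loaded trips out, with a return between consecutive ones — at least 13 crossings.
The safety rule pushes this higher. Following every safe sequence of crossings, the most of the 7 that can be at the east ledge as the rope basket arrives there on crossing 13 is 6 — never all 7.
So no plan with fewer than 15 crossings exists, and this one achieves 15:
1. Guide goes to the east ledge with the solvent jar.  [the west ledge: the acid flask, the base flask, the catalyst vial, the ether can, the fuel sample, the peroxide | the east ledge: the solvent jar]
2. Guide goes back to the west ledge alone.  [the west ledge: the acid flask, the base flask, the catalyst vial, the ether can, the fuel sample, the peroxide | the east ledge: the solvent jar]
3. Guide goes to the east ledge with the base flask.  [the west ledge: the acid flask, the catalyst vial, the ether can, the fuel sample, the peroxide | the east ledge: the base flask, the solvent jar]
4. Guide goes back to the west ledge alone.  [the west ledge: the acid flask, the catalyst vial, the ether can, the fuel sample, the peroxide | the east ledge: the base flask, the solvent jar]
5. Guide goes to the east ledge with the ether can.  [the west ledge: the acid flask, the catalyst vial, the fuel sample, the peroxide | the east ledge: the base flask, the ether can, the solvent jar]
6. Guide goes back to the west ledge with the solvent jar.  [the west ledge: the acid flask, the catalyst vial, the fuel sample, the peroxide, the solvent jar | the east ledge: the base flask, the ether can]
7. Guide goes to the east ledge with the catalyst vial.  [the west ledge: the acid flask, the fuel sample, the peroxide, the solvent jar | the east ledge: the base flask, the catalyst vial, the ether can]
8. Guide goes back to the west ledge alone.  [the west ledge: the acid flask, the fuel sample, the peroxide, the solvent jar | the east ledge: the base flask, the catalyst vial, the ether can]
9. Guide goes to the east ledge with the acid flask.  [the west ledge: the fuel sample, the peroxide, the solvent jar | the east ledge: the acid flask, the base flask, the catalyst vial, the ether can]
10. Guide goes back to the west ledge alone.  [the west ledge: the fuel sample, the peroxide, the solvent jar | the east ledge: the acid flask, the base flask, the catalyst vial, the ether can]
11. Guide goes to the east ledge with the fuel sample.  [the west ledge: the peroxide, the solvent jar | the east ledge: the acid flask, the base flask, the catalyst vial, the ether can, the fuel sample]
12. Guide goes back to the west ledge alone.  [the west ledge: the peroxide, the solvent jar | the east ledge: the acid flask, the base flask, the catalyst vial, the ether can, the fuel sample]
13. Guide goes to the east ledge with the peroxide.  [the west ledge: the solvent jar | the east ledge: the acid flask, the base flask, the catalyst vial, the ether can, the fuel sample, the peroxide]
14. Guide goes back to the west ledge alone.  [the west ledge: the solvent jar | the east ledge: the acid flask, the base flask, the catalyst vial, the ether can, the fuel sample, the peroxide]
15. Guide goes to the east ledge with the solvent jar.  [the west ledge: — | the east ledge: the acid flask, the base flask, the catalyst vial, the ether can, the fuel sample, the peroxide, the solvent jar]

15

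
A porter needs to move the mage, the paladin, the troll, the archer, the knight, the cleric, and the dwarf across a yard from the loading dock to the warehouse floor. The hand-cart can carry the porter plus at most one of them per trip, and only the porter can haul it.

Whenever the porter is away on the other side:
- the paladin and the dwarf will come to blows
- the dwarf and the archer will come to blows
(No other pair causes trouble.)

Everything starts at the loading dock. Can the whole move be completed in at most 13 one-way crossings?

No

Counting alone: the porter can take at most 1 across per trip to the warehouse floor, so moving all 7 needs at least 7 loaded trips out, with a return between consecutive ones — at least 13 crossings.
The safety rule pushes this higher. Following every safe sequence of crossings, the most of the 7 that can be at the warehouse floor as the hand-cart arrives there on crossing 13 is 6 — never all 7.
So the move cannot be finished within 13 crossings. (The shortest complete plan takes 15:)
1. Porter goes to the warehouse floor with the dwarf.  [the loading dock: the archer, the cleric, the knight, the mage, the paladin, the troll | the warehouse floor: the dwarf]
2. Porter goes back to the loading dock alone.  [the loading dock: the archer, the cleric, the knight, the mage, the paladin, the troll | the warehouse floor: the dwarf]
3. Porter goes to the warehouse floor with the mage.  [the loading dock: the archer, the cleric, the knight, the paladin, the troll | the warehouse floor: the dwarf, the mage]
4. Porter goes back to the loading dock alone.  [the loading dock: the archer, the cleric, the knight, the paladin, the troll | the warehouse floor: the dwarf, the mage]
5. Porter goes to the warehouse floor with the paladin.  [the loading dock: the archer, the cleric, the knight, the troll | the warehouse floor: the dwarf, the mage, the paladin]
6. Porter goes back to the loading dock with the dwarf.  [the loading dock: the archer, the cleric, the dwarf, the knight, the troll | the warehouse floor: the mage, the paladin]
7. Porter goes to the warehouse floor with the archer.  [the loading dock: the cleric, the dwarf, the knight, the troll | the warehouse floor: the archer, the mage, the paladin]
8. Porter goes back to the loading dock alone.  [the loading dock: the cleric, the dwarf, the knight, the troll | the warehouse floor: the archer, the mage, the paladin]
9. Porter goes to the warehouse floor with the troll.  [the loading dock: the cleric, the dwarf, the knight | the warehouse floor: the archer, the mage, the paladin, the troll]
10. Porter goes back to the loading dock alone.  [the loading dock: the cleric, the dwarf, the knight | the warehouse floor: the archer, the mage, the paladin, the troll]
11. Porter goes to the warehouse floor with the knight.  [the loading dock: the cleric, the dwarf | the warehouse floor: the archer, the knight, the mage, the paladin, the troll]
12. Porter goes back to the loading dock alone.  [the loading dock: the cleric, the dwarf | the warehouse floor: the archer, the knight, the mage, the paladin, the troll]
13. Porter goes to the warehouse floor with the cleric.  [the loading dock: the dwarf | the warehouse floor: the archer, the cleric, the knight, the mage, the paladin, the troll]
14. Porter goes back to the loading dock alone.  [the loading dock: the dwarf | the warehouse floor: the archer, the cleric, the knight, the mage, the paladin, the troll]
15. Porter goes to the warehouse floor with the dwarf.  [the loading dock: — | the warehouse floor: the archer, the cleric, the dwarf, the knight, the mage, the paladin, the troll]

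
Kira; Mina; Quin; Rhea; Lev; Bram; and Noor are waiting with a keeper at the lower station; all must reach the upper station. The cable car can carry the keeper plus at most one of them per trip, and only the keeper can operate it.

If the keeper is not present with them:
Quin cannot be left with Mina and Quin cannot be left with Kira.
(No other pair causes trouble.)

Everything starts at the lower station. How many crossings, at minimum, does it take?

Counting alone: the keeper can take at most 1 across per trip to the upper station, so moving all 7 needs at least 7 loaded trips out, with a return between consecutive ones — at least 13 crossings.
The safety rule pushes this higher. Following every safe sequence of crossings, the most of the 7 that can be at the upper station as the cable car arrives there on crossing 13 is 6 — never all 7.
So no plan with fewer than 15 crossings exists, and this one achieves 15:
1. Keeper goes to the upper station with Quin.
2. Keeper goes back to the lower station alone.
3. Keeper goes to the upper station with Kira.
4. Keeper goes back to the lower station with Quin.
5. Keeper goes to the upper station with Mina.
6. Keeper goes back to the lower station alone.
7. Keeper goes to the upper station with Rhea.
8. Keeper goes back to the lower station alone.
9. Keeper goes to the upper station with Lev.
10. Keeper goes back to the lower station alone.
11. Keeper goes to the upper station with Bram.
12. Keeper goes back to the lower station alone.
13. Keeper goes to the upper station with Noor.
14. Keeper goes back to the lower station alone.
15. Keeper goes to the upper station with Quin.

15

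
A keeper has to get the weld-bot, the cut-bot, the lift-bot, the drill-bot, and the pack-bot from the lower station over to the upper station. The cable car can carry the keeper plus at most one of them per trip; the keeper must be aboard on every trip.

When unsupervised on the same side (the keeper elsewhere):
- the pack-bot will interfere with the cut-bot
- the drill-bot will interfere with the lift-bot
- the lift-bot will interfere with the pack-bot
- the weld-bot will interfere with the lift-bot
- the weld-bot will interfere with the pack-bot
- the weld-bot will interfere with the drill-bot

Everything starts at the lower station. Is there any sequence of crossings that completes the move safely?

Whatever the first load, the items left behind include a forbidden pair without the keeper. No opening move is safe, so no plan exists.

No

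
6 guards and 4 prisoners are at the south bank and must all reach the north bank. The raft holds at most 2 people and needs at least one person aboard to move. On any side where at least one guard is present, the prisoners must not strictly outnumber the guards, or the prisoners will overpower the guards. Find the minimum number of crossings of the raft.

17

Counting alone: each trip to the north bank takes at most 2 across and each return brings at least 1 back, so after t trips out (and t−1 returns) at most 2t − (t−1) of the 10 are across; that first reaches 10 at t = 9, so at least 17 crossings are needed.
The plan below uses exactly 17 crossings, so it is optimal:
1. 2 prisoners → the north bank.  (the south bank: 6G 2P; the north bank: 0G 2P)
2. 1 prisoner ← the south bank.  (the south bank: 6G 3P; the north bank: 0G 1P)
3. 2 prisoners → the north bank.  (the south bank: 6G 1P; the north bank: 0G 3P)
4. 1 prisoner ← the south bank.  (the south bank: 6G 2P; the north bank: 0G 2P)
5. 2 guards → the north bank.  (the south bank: 4G 2P; the north bank: 2G 2P)
6. 1 prisoner ← the south bank.  (the south bank: 4G 3P; the north bank: 2G 1P)
7. 1 guard and 1 prisoner → the north bank.  (the south bank: 3G 2P; the north bank: 3G 2P)
8. 1 prisoner ← the south bank.  (the south bank: 3G 3P; the north bank: 3G 1P)
9. 2 prisoners → the north bank.  (the south bank: 3G 1P; the north bank: 3G 3P)
10. 1 prisoner ← the south bank.  (the south bank: 3G 2P; the north bank: 3G 2P)
11. 1 guard and 1 prisoner → the north bank.  (the south bank: 2G 1P; the north bank: 4G 3P)
12. 1 prisoner ← the south bank.  (the south bank: 2G 2P; the north bank: 4G 2P)
13. 2 prisoners → the north bank.  (the south bank: 2G 0P; the north bank: 4G 4P)
14. 1 prisoner ← the south bank.  (the south bank: 2G 1P; the north bank: 4G 3P)
15. 1 guard and 1 prisoner → the north bank.  (the south bank: 1G 0P; the north bank: 5G 4P)
16. 1 prisoner ← the south bank.  (the south bank: 1G 1P; the north bank: 5G 3P)
17. 1 guard and 1 prisoner → the north bank.  (the south bank: 0G 0P; the north bank: 6G 4P)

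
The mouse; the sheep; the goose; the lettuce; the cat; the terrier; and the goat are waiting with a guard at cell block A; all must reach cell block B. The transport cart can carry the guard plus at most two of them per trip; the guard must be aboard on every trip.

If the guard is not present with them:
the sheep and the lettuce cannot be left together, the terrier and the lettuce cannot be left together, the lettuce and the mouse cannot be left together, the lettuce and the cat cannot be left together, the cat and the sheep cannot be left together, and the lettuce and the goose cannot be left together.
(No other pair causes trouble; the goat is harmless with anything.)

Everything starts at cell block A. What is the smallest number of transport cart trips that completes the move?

11

Counting alone: the guard can take at most 2 across per trip to cell block B, so moving all 7 needs at least 4 loaded trips out, with a return between consecutive ones — at least 7 crossings.
The safety rule pushes this higher. Following every safe sequence of crossings, the most of the 7 that can be at cell block B as the transport cart arrives there on crossings 7, 9 is 5, 6 respectively — never all 7.
So no plan with fewer than 11 crossings exists, and this one achieves 11:
1. Guard goes to cell block B with the lettuce and the sheep.
2. Guard goes back to cell block A with the sheep.
3. Guard goes to cell block B with the mouse and the sheep.
4. Guard goes back to cell block A with the lettuce.
5. Guard goes to cell block B with the goose and the lettuce.
6. Guard goes back to cell block A with the lettuce.
7. Guard goes to cell block B with the lettuce and the terrier.
8. Guard goes back to cell block A with the lettuce.
9. Guard goes to cell block B with the goat and the lettuce.
10. Guard goes back to cell block A with the lettuce.
11. Guard goes to cell block B with the cat and the lettuce.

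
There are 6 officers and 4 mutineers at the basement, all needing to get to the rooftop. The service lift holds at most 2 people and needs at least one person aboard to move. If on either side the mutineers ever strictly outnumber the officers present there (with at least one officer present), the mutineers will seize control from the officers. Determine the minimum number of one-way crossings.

17

Counting alone: each trip to the rooftop takes at most 2 across and each return brings at least 1 back, so after t trips out (and t−1 returns) at most 2t − (t−1) of the 10 are across; that first reaches 10 at t = 9, so at least 17 crossings are needed.
The plan below uses exactly 17 crossings, so it is optimal:
1. 2 mutineers → the rooftop.  (the basement: 6O 2M; the rooftop: 0O 2M)
2. 1 mutineer ← the basement.  (the basement: 6O 3M; the rooftop: 0O 1M)
3. 2 mutineers → the rooftop.  (the basement: 6O 1M; the rooftop: 0O 3M)
4. 1 mutineer ← the basement.  (the basement: 6O 2M; the rooftop: 0O 2M)
5. 2 officers → the rooftop.  (the basement: 4O 2M; the rooftop: 2O 2M)
6. 1 mutineer ← the basement.  (the basement: 4O 3M; the rooftop: 2O 1M)
7. 1 officer and 1 mutineer → the rooftop.  (the basement: 3O 2M; the rooftop: 3O 2M)
8. 1 mutineer ← the basement.  (the basement: 3O 3M; the rooftop: 3O 1M)
9. 2 mutineers → the rooftop.  (the basement: 3O 1M; the rooftop: 3O 3M)
10. 1 mutineer ← the basement.  (the basement: 3O 2M; the rooftop: 3O 2M)
11. 1 officer and 1 mutineer → the rooftop.  (the basement: 2O 1M; the rooftop: 4O 3M)
12. 1 mutineer ← the basement.  (the basement: 2O 2M; the rooftop: 4O 2M)
13. 2 mutineers → the rooftop.  (the basement: 2O 0M; the rooftop: 4O 4M)
14. 1 mutineer ← the basement.  (the basement: 2O 1M; the rooftop: 4O 3M)
15. 1 officer and 1 mutineer → the rooftop.  (the basement: 1O 0M; the rooftop: 5O 4M)
16. 1 mutineer ← the basement.  (the basement: 1O 1M; the rooftop: 5O 3M)
17. 1 officer and 1 mutineer → the rooftop.  (the basement: 0O 0M; the rooftop: 6O 4M)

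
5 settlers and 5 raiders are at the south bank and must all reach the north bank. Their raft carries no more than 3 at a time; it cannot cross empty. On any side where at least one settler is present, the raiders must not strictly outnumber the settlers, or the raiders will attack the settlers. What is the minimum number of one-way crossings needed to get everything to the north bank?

11

Counting alone: each trip to the north bank takes at most 3 across and each return brings at least 1 back, so after t trips out (and t−1 returns) at most 3t − (t−1) of the 10 are across; that first reaches 10 at t = 5, so at least 9 crossings are needed.
The safety rule pushes this higher. Following every safe sequence of crossings, the most of the 10 that can be at the north bank as the raft arrives there on crossing 9 is 9 — never all 10.
So no plan with fewer than 11 crossings exists, and this one achieves 11:
1. 2 raiders → the north bank.  (the south bank: 5S 3R; the north bank: 0S 2R)
2. 1 raider ← the south bank.  (the south bank: 5S 4R; the north bank: 0S 1R)
3. 3 raiders → the north bank.  (the south bank: 5S 1R; the north bank: 0S 4R)
4. 1 raider ← the south bank.  (the south bank: 5S 2R; the north bank: 0S 3R)
5. 3 settlers → the north bank.  (the south bank: 2S 2R; the north bank: 3S 3R)
6. 1 settler and 1 raider ← the south bank.  (the south bank: 3S 3R; the north bank: 2S 2R)
7. 3 settlers → the north bank.  (the south bank: 0S 3R; the north bank: 5S 2R)
8. 1 raider ← the south bank.  (the south bank: 0S 4R; the north bank: 5S 1R)
9. 2 raiders → the north bank.  (the south bank: 0S 2R; the north bank: 5S 3R)
10. 1 raider ← the south bank.  (the south bank: 0S 3R; the north bank: 5S 2R)
11. 3 raiders → the north bank.  (the south bank: 0S 0R; the north bank: 5S 5R)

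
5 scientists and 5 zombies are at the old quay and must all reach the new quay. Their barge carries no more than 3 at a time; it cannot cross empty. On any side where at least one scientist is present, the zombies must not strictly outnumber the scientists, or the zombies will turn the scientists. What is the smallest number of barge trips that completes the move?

Counting alone: each trip to the new quay takes at most 3 across and each return brings at least 1 back, so after t trips out (and t−1 returns) at most 3t − (t−1) of the 10 are across; that first reaches 10 at t = 5, so at least 9 crossings are needed.
The safety rule pushes this higher. Following every safe sequence of crossings, the most of the 10 that can be at the new quay as the barge arrives there on crossing 9 is 9 — never all 10.
So no plan with fewer than 11 crossings exists, and this one achieves 11:
1. 2 zombies → the new quay.  (the old quay: 5S 3Z; the new quay: 0S 2Z)
2. 1 zombie ← the old quay.  (the old quay: 5S 4Z; the new quay: 0S 1Z)
3. 3 zombies → the new quay.  (the old quay: 5S 1Z; the new quay: 0S 4Z)
4. 1 zombie ← the old quay.  (the old quay: 5S 2Z; the new quay: 0S 3Z)
5. 3 scientists → the new quay.  (the old quay: 2S 2Z; the new quay: 3S 3Z)
6. 1 scientist and 1 zombie ← the old quay.  (the old quay: 3S 3Z; the new quay: 2S 2Z)
7. 3 scientists → the new quay.  (the old quay: 0S 3Z; the new quay: 5S 2Z)
8. 1 zombie ← the old quay.  (the old quay: 0S 4Z; the new quay: 5S 1Z)
9. 2 zombies → the new quay.  (the old quay: 0S 2Z; the new quay: 5S 3Z)
10. 1 zombie ← the old quay.  (the old quay: 0S 3Z; the new quay: 5S 2Z)
11. 3 zombies → the new quay.  (the old quay: 0S 0Z; the new quay: 5S 5Z)

11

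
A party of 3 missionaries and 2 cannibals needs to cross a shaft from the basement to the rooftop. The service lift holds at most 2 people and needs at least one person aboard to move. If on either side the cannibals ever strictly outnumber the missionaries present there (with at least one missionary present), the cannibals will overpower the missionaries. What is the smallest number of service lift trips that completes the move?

7

Counting alone: each trip to the rooftop takes at most 2 across and each return brings at least 1 back, so after t trips out (and t−1 returns) at most 2t − (t−1) of the 5 are across; that first reaches 5 at t = 4, so at least 7 crossings are needed.
The plan below uses exactly 7 crossings, so it is optimal:
1. 2 cannibals → the rooftop.  (the basement: 3M 0C; the rooftop: 0M 2C)
2. 1 cannibal ← the basement.  (the basement: 3M 1C; the rooftop: 0M 1C)
3. 2 missionaries → the rooftop.  (the basement: 1M 1C; the rooftop: 2M 1C)
4. 1 missionary ← the basement.  (the basement: 2M 1C; the rooftop: 1M 1C)
5. 1 missionary and 1 cannibal → the rooftop.  (the basement: 1M 0C; the rooftop: 2M 2C)
6. 1 cannibal ← the basement.  (the basement: 1M 1C; the rooftop: 2M 1C)
7. 1 missionary and 1 cannibal → the rooftop.  (the basement: 0M 0C; the rooftop: 3M 2C)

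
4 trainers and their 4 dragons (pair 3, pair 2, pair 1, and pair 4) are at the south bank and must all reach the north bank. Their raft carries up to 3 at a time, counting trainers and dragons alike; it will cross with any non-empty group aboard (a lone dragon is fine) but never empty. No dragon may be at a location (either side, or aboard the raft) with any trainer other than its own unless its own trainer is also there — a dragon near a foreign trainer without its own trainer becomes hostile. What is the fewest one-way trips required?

9

Counting alone: each trip to the north bank takes at most 3 across and each return brings at least 1 back, so after t trips out (and t−1 returns) at most 3t − (t−1) of the 8 are across; that first reaches 8 at t = 4, so at least 7 crossings are needed.
The safety rule pushes this higher. Following every safe sequence of crossings, the most of the 8 that can be at the north bank as the raft arrives there on crossing 7 is 7 — never all 8.
So no plan with fewer than 9 crossings exists, and this one achieves 9:
1. dragon 3 and trainer 3 cross → the north bank.
2. trainer 3 crosses ← the south bank.
3. dragon 2, trainer 2, and trainer 3 cross → the north bank.
4. dragon 3 and trainer 3 cross ← the south bank.
5. trainer 1, trainer 3, and trainer 4 cross → the north bank.
6. dragon 2 crosses ← the south bank.
7. dragon 2 and dragon 3 cross → the north bank.
8. dragon 3 crosses ← the south bank.
9. dragon 1, dragon 3, and dragon 4 cross → the north bank.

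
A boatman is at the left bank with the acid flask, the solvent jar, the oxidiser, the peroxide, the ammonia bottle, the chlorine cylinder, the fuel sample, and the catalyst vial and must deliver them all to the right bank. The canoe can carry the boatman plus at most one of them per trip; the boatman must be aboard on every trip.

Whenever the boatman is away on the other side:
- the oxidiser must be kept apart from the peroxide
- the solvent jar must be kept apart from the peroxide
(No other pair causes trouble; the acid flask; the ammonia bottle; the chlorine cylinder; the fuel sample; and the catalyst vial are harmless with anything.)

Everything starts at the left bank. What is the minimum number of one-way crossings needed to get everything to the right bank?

Counting alone: the boatman can take at most 1 across per trip to the right bank, so moving all 8 needs at least 8 loaded trips out, with a return between consecutive ones — at least 15 crossings.
The safety rule pushes this higher. Following every safe sequence of crossings, the most of the 8 that can be at the right bank as the canoe arrives there on crossing 15 is 7 — never all 8.
So no plan with fewer than 17 crossings exists, and this one achieves 17:
1. Boatman goes to the right bank with the peroxide.
2. Boatman goes back to the left bank alone.
3. Boatman goes to the right bank with the acid flask.
4. Boatman goes back to the left bank alone.
5. Boatman goes to the right bank with the solvent jar.
6. Boatman goes back to the left bank with the peroxide.
7. Boatman goes to the right bank with the oxidiser.
8. Boatman goes back to the left bank alone.
9. Boatman goes to the right bank with the ammonia bottle.
10. Boatman goes back to the left bank alone.
11. Boatman goes to the right bank with the chlorine cylinder.
12. Boatman goes back to the left bank alone.
13. Boatman goes to the right bank with the fuel sample.
14. Boatman goes back to the left bank alone.
15. Boatman goes to the right bank with the catalyst vial.
16. Boatman goes back to the left bank alone.
17. Boatman goes to the right bank with the peroxide.

17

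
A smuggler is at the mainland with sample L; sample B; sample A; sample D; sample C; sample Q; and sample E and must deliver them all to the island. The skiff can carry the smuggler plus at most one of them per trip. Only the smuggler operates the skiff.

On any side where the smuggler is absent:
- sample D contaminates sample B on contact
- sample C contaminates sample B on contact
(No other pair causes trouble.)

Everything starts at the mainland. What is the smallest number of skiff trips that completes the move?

Counting alone: the smuggler can take at most 1 across per trip to the island, so moving all 7 needs at least 7 loaded trips out, with a return between consecutive ones — at least 13 crossings.
The safety rule pushes this higher. Following every safe sequence of crossings, the most of the 7 that can be at the island as the skiff arrives there on crossing 13 is 6 — never all 7.
So no plan with fewer than 15 crossings exists, and this one achieves 15:
1. Smuggler goes to the island with sample B.  [the mainland: sample A, sample C, sample D, sample E, sample L, sample Q | the island: sample B]
2. Smuggler goes back to the mainland alone.  [the mainland: sample A, sample C, sample D, sample E, sample L, sample Q | the island: sample B]
3. Smuggler goes to the island with sample L.  [the mainland: sample A, sample C, sample D, sample E, sample Q | the island: sample B, sample L]
4. Smuggler goes back to the mainland alone.  [the mainland: sample A, sample C, sample D, sample E, sample Q | the island: sample B, sample L]
5. Smuggler goes to the island with sample A.  [the mainland: sample C, sample D, sample E, sample Q | the island: sample A, sample B, sample L]
6. Smuggler goes back to the mainland alone.  [the mainland: sample C, sample D, sample E, sample Q | the island: sample A, sample B, sample L]
7. Smuggler goes to the island with sample D.  [the mainland: sample C, sample E, sample Q | the island: sample A, sample B, sample D, sample L]
8. Smuggler goes back to the mainland with sample B.  [the mainland: sample B, sample C, sample E, sample Q | the island: sample A, sample D, sample L]
9. Smuggler goes to the island with sample C.  [the mainland: sample B, sample E, sample Q | the island: sample A, sample C, sample D, sample L]
10. Smuggler goes back to the mainland alone.  [the mainland: sample B, sample E, sample Q | the island: sample A, sample C, sample D, sample L]
11. Smuggler goes to the island with sample Q.  [the mainland: sample B, sample E | the island: sample A, sample C, sample D, sample L, sample Q]
12. Smuggler goes back to the mainland alone.  [the mainland: sample B, sample E | the island: sample A, sample C, sample D, sample L, sample Q]
13. Smuggler goes to the island with sample E.  [the mainland: sample B | the island: sample A, sample C, sample D, sample E, sample L, sample Q]
14. Smuggler goes back to the mainland alone.  [the mainland: sample B | the island: sample A, sample C, sample D, sample E, sample L, sample Q]
15. Smuggler goes to the island with sample B.  [the mainland: — | the island: sample A, sample B, sample C, sample D, sample E, sample L, sample Q]

15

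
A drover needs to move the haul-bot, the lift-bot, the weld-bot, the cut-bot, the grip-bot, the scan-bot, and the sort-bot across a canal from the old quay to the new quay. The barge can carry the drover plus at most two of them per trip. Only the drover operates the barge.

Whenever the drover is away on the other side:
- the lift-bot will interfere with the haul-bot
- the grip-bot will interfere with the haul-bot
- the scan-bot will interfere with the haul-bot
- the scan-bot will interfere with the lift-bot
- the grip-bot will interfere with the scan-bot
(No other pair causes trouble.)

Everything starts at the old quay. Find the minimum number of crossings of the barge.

11

Counting alone: the drover can take at most 2 across per trip to the new quay, so moving all 7 needs at least 4 loaded trips out, with a return between consecutive ones — at least 7 crossings.
The safety rule pushes this higher. Following every safe sequence of crossings, the most of the 7 that can be at the new quay as the barge arrives there on crossings 7, 9 is 5, 6 respectively — never all 7.
So no plan with fewer than 11 crossings exists, and this one achieves 11:
1. Drover goes to the new quay with the haul-bot and the scan-bot.  [the old quay: the cut-bot, the grip-bot, the lift-bot, the sort-bot, the weld-bot | the new quay: the haul-bot, the scan-bot]
2. Drover goes back to the old quay with the haul-bot.  [the old quay: the cut-bot, the grip-bot, the haul-bot, the lift-bot, the sort-bot, the weld-bot | the new quay: the scan-bot]
3. Drover goes to the new quay with the haul-bot and the weld-bot.  [the old quay: the cut-bot, the grip-bot, the lift-bot, the sort-bot | the new quay: the haul-bot, the scan-bot, the weld-bot]
4. Drover goes back to the old quay with the haul-bot.  [the old quay: the cut-bot, the grip-bot, the haul-bot, the lift-bot, the sort-bot | the new quay: the scan-bot, the weld-bot]
5. Drover goes to the new quay with the cut-bot and the haul-bot.  [the old quay: the grip-bot, the lift-bot, the sort-bot | the new quay: the cut-bot, the haul-bot, the scan-bot, the weld-bot]
6. Drover goes back to the old quay with the haul-bot.  [the old quay: the grip-bot, the haul-bot, the lift-bot, the sort-bot | the new quay: the cut-bot, the scan-bot, the weld-bot]
7. Drover goes to the new quay with the haul-bot and the sort-bot.  [the old quay: the grip-bot, the lift-bot | the new quay: the cut-bot, the haul-bot, the scan-bot, the sort-bot, the weld-bot]
8. Drover goes back to the old quay with the haul-bot.  [the old quay: the grip-bot, the haul-bot, the lift-bot | the new quay: the cut-bot, the scan-bot, the sort-bot, the weld-bot]
9. Drover goes to the new quay with the grip-bot and the lift-bot.  [the old quay: the haul-bot | the new quay: the cut-bot, the grip-bot, the lift-bot, the scan-bot, the sort-bot, the weld-bot]
10. Drover goes back to the old quay with the scan-bot.  [the old quay: the haul-bot, the scan-bot | the new quay: the cut-bot, the grip-bot, the lift-bot, the sort-bot, the weld-bot]
11. Drover goes to the new quay with the haul-bot and the scan-bot.  [the old quay: — | the new quay: the cut-bot, the grip-bot, the haul-bot, the lift-bot, the scan-bot, the sort-bot, the weld-bot]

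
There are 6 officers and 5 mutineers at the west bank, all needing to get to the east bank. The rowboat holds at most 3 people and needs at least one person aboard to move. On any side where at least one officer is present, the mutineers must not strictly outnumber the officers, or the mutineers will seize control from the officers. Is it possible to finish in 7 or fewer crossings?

Counting alone: each trip to the east bank takes at most 3 across and each return brings at least 1 back, so after t trips out (and t−1 returns) at most 3t − (t−1) of the 11 are across; that first reaches 11 at t = 5, so at least 9 crossings are needed.
Since 7 < 9, 7 crossings cannot be enough. (The shortest complete plan in fact takes 9:)
1. 3 mutineers → the east bank.  (the west bank: 6O 2M; the east bank: 0O 3M)
2. 1 mutineer ← the west bank.  (the west bank: 6O 3M; the east bank: 0O 2M)
3. 3 officers → the east bank.  (the west bank: 3O 3M; the east bank: 3O 2M)
4. 1 officer ← the west bank.  (the west bank: 4O 3M; the east bank: 2O 2M)
5. 2 officers and 1 mutineer → the east bank.  (the west bank: 2O 2M; the east bank: 4O 3M)
6. 1 officer ← the west bank.  (the west bank: 3O 2M; the east bank: 3O 3M)
7. 2 officers and 1 mutineer → the east bank.  (the west bank: 1O 1M; the east bank: 5O 4M)
8. 1 officer ← the west bank.  (the west bank: 2O 1M; the east bank: 4O 4M)
9. 2 officers and 1 mutineer → the east bank.  (the west bank: 0O 0M; the east bank: 6O 5M)

No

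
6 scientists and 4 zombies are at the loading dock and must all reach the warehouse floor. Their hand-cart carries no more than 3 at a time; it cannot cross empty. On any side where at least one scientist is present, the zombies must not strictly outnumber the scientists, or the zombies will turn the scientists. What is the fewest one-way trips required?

9

Counting alone: each trip to the warehouse floor takes at most 3 across and each return brings at least 1 back, so after t trips out (and t−1 returns) at most 3t − (t−1) of the 10 are across; that first reaches 10 at t = 5, so at least 9 crossings are needed.
The plan below uses exactly 9 crossings, so it is optimal:
1. 2 zombies → the warehouse floor.  (the loading dock: 6S 2Z; the warehouse floor: 0S 2Z)
2. 1 zombie ← the loading dock.  (the loading dock: 6S 3Z; the warehouse floor: 0S 1Z)
3. 3 zombies → the warehouse floor.  (the loading dock: 6S 0Z; the warehouse floor: 0S 4Z)
4. 1 zombie ← the loading dock.  (the loading dock: 6S 1Z; the warehouse floor: 0S 3Z)
5. 3 scientists → the warehouse floor.  (the loading dock: 3S 1Z; the warehouse floor: 3S 3Z)
6. 1 zombie ← the loading dock.  (the loading dock: 3S 2Z; the warehouse floor: 3S 2Z)
7. 1 scientist and 2 zombies → the warehouse floor.  (the loading dock: 2S 0Z; the warehouse floor: 4S 4Z)
8. 1 zombie ← the loading dock.  (the loading dock: 2S 1Z; the warehouse floor: 4S 3Z)
9. 2 scientists and 1 zombie → the warehouse floor.  (the loading dock: 0S 0Z; the warehouse floor: 6S 4Z)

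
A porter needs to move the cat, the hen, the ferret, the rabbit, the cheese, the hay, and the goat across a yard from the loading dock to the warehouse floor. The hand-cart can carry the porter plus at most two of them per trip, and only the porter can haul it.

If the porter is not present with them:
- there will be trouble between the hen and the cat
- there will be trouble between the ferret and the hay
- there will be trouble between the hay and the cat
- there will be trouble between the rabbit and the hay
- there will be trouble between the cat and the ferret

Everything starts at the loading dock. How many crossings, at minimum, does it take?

11

Counting alone: the porter can take at most 2 across per trip to the warehouse floor, so moving all 7 needs at least 4 loaded trips out, with a return between consecutive ones — at least 7 crossings.
The safety rule pushes this higher. Following every safe sequence of crossings, the most of the 7 that can be at the warehouse floor as the hand-cart arrives there on crossings 7, 9 is 5, 6 respectively — never all 7.
So no plan with fewer than 11 crossings exists, and this one achieves 11:
1. Porter goes to the warehouse floor with the cat and the hay.  [the loading dock: the cheese, the ferret, the goat, the hen, the rabbit | the warehouse floor: the cat, the hay]
2. Porter goes back to the loading dock with the cat.  [the loading dock: the cat, the cheese, the ferret, the goat, the hen, the rabbit | the warehouse floor: the hay]
3. Porter goes to the warehouse floor with the cat and the hen.  [the loading dock: the cheese, the ferret, the goat, the rabbit | the warehouse floor: the cat, the hay, the hen]
4. Porter goes back to the loading dock with the cat.  [the loading dock: the cat, the cheese, the ferret, the goat, the rabbit | the warehouse floor: the hay, the hen]
5. Porter goes to the warehouse floor with the cat and the cheese.  [the loading dock: the ferret, the goat, the rabbit | the warehouse floor: the cat, the cheese, the hay, the hen]
6. Porter goes back to the loading dock with the cat.  [the loading dock: the cat, the ferret, the goat, the rabbit | the warehouse floor: the cheese, the hay, the hen]
7. Porter goes to the warehouse floor with the cat and the goat.  [the loading dock: the ferret, the rabbit | the warehouse floor: the cat, the cheese, the goat, the hay, the hen]
8. Porter goes back to the loading dock with the cat.  [the loading dock: the cat, the ferret, the rabbit | the warehouse floor: the cheese, the goat, the hay, the hen]
9. Porter goes to the warehouse floor with the ferret and the rabbit.  [the loading dock: the cat | the warehouse floor: the cheese, the ferret, the goat, the hay, the hen, the rabbit]
10. Porter goes back to the loading dock with the hay.  [the loading dock: the cat, the hay | the warehouse floor: the cheese, the ferret, the goat, the hen, the rabbit]
11. Porter goes to the warehouse floor with the cat and the hay.  [the loading dock: — | the warehouse floor: the cat, the cheese, the ferret, the goat, the hay, the hen, the rabbit]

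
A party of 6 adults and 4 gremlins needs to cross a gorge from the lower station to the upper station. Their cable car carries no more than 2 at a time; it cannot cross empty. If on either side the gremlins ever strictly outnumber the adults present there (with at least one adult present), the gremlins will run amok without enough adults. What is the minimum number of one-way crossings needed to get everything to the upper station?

17

Counting alone: each trip to the upper station takes at most 2 across and each return brings at least 1 back, so after t trips out (and t−1 returns) at most 2t − (t−1) of the 10 are across; that first reaches 10 at t = 9, so at least 17 crossings are needed.
The plan below uses exactly 17 crossings, so it is optimal:
1. 2 gremlins → the upper station.  (the lower station: 6A 2G; the upper station: 0A 2G)
2. 1 gremlin ← the lower station.  (the lower station: 6A 3G; the upper station: 0A 1G)
3. 2 gremlins → the upper station.  (the lower station: 6A 1G; the upper station: 0A 3G)
4. 1 gremlin ← the lower station.  (the lower station: 6A 2G; the upper station: 0A 2G)
5. 2 adults → the upper station.  (the lower station: 4A 2G; the upper station: 2A 2G)
6. 1 gremlin ← the lower station.  (the lower station: 4A 3G; the upper station: 2A 1G)
7. 1 adult and 1 gremlin → the upper station.  (the lower station: 3A 2G; the upper station: 3A 2G)
8. 1 gremlin ← the lower station.  (the lower station: 3A 3G; the upper station: 3A 1G)
9. 2 gremlins → the upper station.  (the lower station: 3A 1G; the upper station: 3A 3G)
10. 1 gremlin ← the lower station.  (the lower station: 3A 2G; the upper station: 3A 2G)
11. 1 adult and 1 gremlin → the upper station.  (the lower station: 2A 1G; the upper station: 4A 3G)
12. 1 gremlin ← the lower station.  (the lower station: 2A 2G; the upper station: 4A 2G)
13. 2 gremlins → the upper station.  (the lower station: 2A 0G; the upper station: 4A 4G)
14. 1 gremlin ← the lower station.  (the lower station: 2A 1G; the upper station: 4A 3G)
15. 1 adult and 1 gremlin → the upper station.  (the lower station: 1A 0G; the upper station: 5A 4G)
16. 1 gremlin ← the lower station.  (the lower station: 1A 1G; the upper station: 5A 3G)
17. 1 adult and 1 gremlin → the upper station.  (the lower station: 0A 0G; the upper station: 6A 4G)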